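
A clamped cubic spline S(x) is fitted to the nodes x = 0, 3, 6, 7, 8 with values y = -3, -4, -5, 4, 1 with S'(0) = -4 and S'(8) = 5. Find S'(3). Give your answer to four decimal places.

-1.9911

Let M_i = S''(x_i). Step sizes h_i = 3, 3, 1, 1; slopes of the chords Δ_i = (y_(i+1) - y_i)/h_i = -1/3, -1/3, 9, -3.
  3·M_0 + 12·M_1 + 3·M_2 = 6(Δ_1 - Δ_0) = 0
  3·M_1 + 8·M_2 + 1·M_3 = 6(Δ_2 - Δ_1) = 56
  1·M_2 + 4·M_3 + 1·M_4 = 6(Δ_3 - Δ_2) = -72
Clamped end conditions give two more equations: 2h_0·M_0 + h_0·M_1 = 6(Δ_0 - S'(0)) = 22 and h_3·M_3 + 2h_3·M_4 = 6(S'(8) - Δ_3) = 48.
Solving: M_0 = 1007/168, M_1 = -391/84, M_2 = 101/8, M_3 = -869/28, M_4 = 2213/56.
On [3, 6], S'(x) = b_1 + 2c_1·(x - 3) + 3d_1·(x - 3)² with b_1 = Δ_1 - h_1(2M_1 + M_2)/6 = -223/112, c_1 = M_1/2 = -391/168, d_1 = (M_2 - M_1)/(6h_1) = 2903/3024. So S'(3) = -223/112.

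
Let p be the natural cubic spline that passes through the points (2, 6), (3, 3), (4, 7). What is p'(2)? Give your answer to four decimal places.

-4.7500

With M_i denoting the second derivative at x_i, h_i = 1, 1, and Δ_i = (y_(i+1) − y_i)/h_i = -3, 4:
  1·M_0 + 4·M_1 + 1·M_2 = 6(Δ_1 - Δ_0) = 42
Natural end conditions: M_0 = M_2 = 0.
Forward elimination and back-substitution give M_0 = 0, M_1 = 21/2, M_2 = 0.
On [2, 3], p'(t) = b_0 + 2c_0·(t - 2) + 3d_0·(t - 2)² with b_0 = Δ_0 - h_0(2M_0 + M_1)/6 = -19/4, c_0 = M_0/2 = 0, d_0 = (M_1 - M_0)/(6h_0) = 7/4. So p'(2) = -19/4.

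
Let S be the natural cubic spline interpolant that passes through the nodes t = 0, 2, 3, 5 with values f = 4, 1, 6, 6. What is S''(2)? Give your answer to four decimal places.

7.5429

Put σ_i = S'' at the i-th knot. Here h = (2, 1, 2) and Δ = (-3/2, 5, 0), so the interior equations h_(i-1)·σ_(i-1) + 2(h_(i-1)+h_i)·σ_i + h_i·σ_(i+1) = 6(Δ_i − Δ_(i-1)) read
  2·σ_0 + 6·σ_1 + 1·σ_2 = 6(Δ_1 - Δ_0) = 39
  1·σ_1 + 6·σ_2 + 2·σ_3 = 6(Δ_2 - Δ_1) = -30
Natural end conditions: σ_0 = σ_3 = 0.
Forward elimination and back-substitution give σ_0 = 0, σ_1 = 264/35, σ_2 = -219/35, σ_3 = 0.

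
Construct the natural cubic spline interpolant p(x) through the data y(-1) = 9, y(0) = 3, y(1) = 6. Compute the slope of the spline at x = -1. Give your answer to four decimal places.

-8.2500

Let m_i = p''(x_i). Step sizes h_i = 1, 1; slopes of the chords Δ_i = (y_(i+1) - y_i)/h_i = -6, 3.
  1·m_0 + 4·m_1 + 1·m_2 = 6(Δ_1 - Δ_0) = 54
Natural end conditions: m_0 = m_2 = 0.
Hence m_0 = 0, m_1 = 27/2, m_2 = 0.
On [-1, 0], p'(x) = b_0 + 2c_0·(x + 1) + 3d_0·(x + 1)² with b_0 = Δ_0 - h_0(2m_0 + m_1)/6 = -33/4, c_0 = m_0/2 = 0, d_0 = (m_1 - m_0)/(6h_0) = 9/4. So p'(-1) = -33/4.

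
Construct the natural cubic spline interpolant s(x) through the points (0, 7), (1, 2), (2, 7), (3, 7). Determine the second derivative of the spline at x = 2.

-12

With M_i denoting the second derivative at x_i, h_i = 1, 1, 1, and Δ_i = (y_(i+1) − y_i)/h_i = -5, 5, 0:
  1·M_0 + 4·M_1 + 1·M_2 = 6(Δ_1 - Δ_0) = 60
  1·M_1 + 4·M_2 + 1·M_3 = 6(Δ_2 - Δ_1) = -30
Natural end conditions: M_0 = M_3 = 0.
Solving: M_0 = 0, M_1 = 18, M_2 = -12, M_3 = 0.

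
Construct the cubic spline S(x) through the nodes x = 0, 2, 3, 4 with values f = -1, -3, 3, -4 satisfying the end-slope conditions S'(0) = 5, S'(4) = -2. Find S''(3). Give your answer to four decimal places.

-31.8182

Write M_i for S''(x_i). With h_i = 2, 1, 1 and divided differences Δ_i = -1, 6, -7, the continuity of S' gives the tridiagonal system
  2·M_0 + 6·M_1 + 1·M_2 = 6(Δ_1 - Δ_0) = 42
  1·M_1 + 4·M_2 + 1·M_3 = 6(Δ_2 - Δ_1) = -78
Clamped end conditions give two more equations: 2h_0·M_0 + h_0·M_1 = 6(Δ_0 - S'(0)) = -36 and h_2·M_2 + 2h_2·M_3 = 6(S'(4) - Δ_2) = 30.
Hence M_0 = -200/11, M_1 = 202/11, M_2 = -350/11, M_3 = 340/11.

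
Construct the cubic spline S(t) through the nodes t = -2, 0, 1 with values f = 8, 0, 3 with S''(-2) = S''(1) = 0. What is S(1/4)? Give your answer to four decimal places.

Put M_i = S'' at the i-th knot. Here h = (2, 1) and Δ = (-4, 3), so the interior equations h_(i-1)·M_(i-1) + 2(h_(i-1)+h_i)·M_i + h_i·M_(i+1) = 6(Δ_i − Δ_(i-1)) read
  2·M_0 + 6·M_1 + 1·M_2 = 6(Δ_1 - Δ_0) = 42
Natural end conditions: M_0 = M_2 = 0.
Forward elimination and back-substitution give M_0 = 0, M_1 = 7, M_2 = 0.
On [0, 1], S(t) = 0 + 2/3·t + 7/2·t² - 7/6·t³.
With t = 1/4: S(1/4) = 47/128.

0.3672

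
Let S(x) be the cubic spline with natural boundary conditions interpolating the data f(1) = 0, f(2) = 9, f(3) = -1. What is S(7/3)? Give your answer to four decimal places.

7.4259

Write σ_i for S''(x_i). With h_i = 1, 1 and divided differences Δ_i = 9, -10, the continuity of S' gives the tridiagonal system
  1·σ_0 + 4·σ_1 + 1·σ_2 = 6(Δ_1 - Δ_0) = -114
Natural end conditions: σ_0 = σ_2 = 0.
Hence σ_0 = 0, σ_1 = -57/2, σ_2 = 0.
On [2, 3], S(x) = 9 - 1/2·(x - 2) - 57/4·(x - 2)² + 19/4·(x - 2)³.
With (x - 2) = 1/3: S(7/3) = 401/54.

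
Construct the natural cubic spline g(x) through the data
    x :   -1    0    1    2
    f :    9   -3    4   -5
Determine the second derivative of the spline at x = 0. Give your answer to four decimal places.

Let m_i = g''(x_i). Step sizes h_i = 1, 1, 1; slopes of the chords Δ_i = (y_(i+1) - y_i)/h_i = -12, 7, -9.
  1·m_0 + 4·m_1 + 1·m_2 = 6(Δ_1 - Δ_0) = 114
  1·m_1 + 4·m_2 + 1·m_3 = 6(Δ_2 - Δ_1) = -96
Natural end conditions: m_0 = m_3 = 0.
Forward elimination and back-substitution give m_0 = 0, m_1 = 184/5, m_2 = -166/5, m_3 = 0.

36.8000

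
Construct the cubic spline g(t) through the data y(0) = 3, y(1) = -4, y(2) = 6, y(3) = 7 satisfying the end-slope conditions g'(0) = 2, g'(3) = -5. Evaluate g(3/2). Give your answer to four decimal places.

Put M_i = g'' at the i-th knot. Here h = (1, 1, 1) and Δ = (-7, 10, 1), so the interior equations h_(i-1)·M_(i-1) + 2(h_(i-1)+h_i)·M_i + h_i·M_(i+1) = 6(Δ_i − Δ_(i-1)) read
  1·M_0 + 4·M_1 + 1·M_2 = 6(Δ_1 - Δ_0) = 102
  1·M_1 + 4·M_2 + 1·M_3 = 6(Δ_2 - Δ_1) = -54
Clamped end conditions give two more equations: 2h_0·M_0 + h_0·M_1 = 6(Δ_0 - g'(0)) = -54 and h_2·M_2 + 2h_2·M_3 = 6(g'(3) - Δ_2) = -36.
Forward elimination and back-substitution give M_0 = -146/3, M_1 = 130/3, M_2 = -68/3, M_3 = -20/3.
On [1, 2], g(t) = -4 - 2/3·(t - 1) + 65/3·(t - 1)² - 11·(t - 1)³.
With (t - 1) = 1/2: g(3/2) = -7/24.

-0.2917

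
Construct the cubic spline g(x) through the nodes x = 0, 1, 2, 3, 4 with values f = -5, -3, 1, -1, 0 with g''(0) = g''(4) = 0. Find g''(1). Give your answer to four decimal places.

Let M_i = g''(x_i). Step sizes h_i = 1, 1, 1, 1; slopes of the chords Δ_i = (y_(i+1) - y_i)/h_i = 2, 4, -2, 1.
  1·M_0 + 4·M_1 + 1·M_2 = 6(Δ_1 - Δ_0) = 12
  1·M_1 + 4·M_2 + 1·M_3 = 6(Δ_2 - Δ_1) = -36
  1·M_2 + 4·M_3 + 1·M_4 = 6(Δ_3 - Δ_2) = 18
Natural end conditions: M_0 = M_4 = 0.
Hence M_0 = 0, M_1 = 171/28, M_2 = -87/7, M_3 = 213/28, M_4 = 0.

6.1071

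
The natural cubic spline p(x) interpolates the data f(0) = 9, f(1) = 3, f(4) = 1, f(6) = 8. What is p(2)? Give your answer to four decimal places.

Let σ_i = p''(x_i). Step sizes h_i = 1, 3, 2; slopes of the chords Δ_i = (y_(i+1) - y_i)/h_i = -6, -2/3, 7/2.
  1·σ_0 + 8·σ_1 + 3·σ_2 = 6(Δ_1 - Δ_0) = 32
  3·σ_1 + 10·σ_2 + 2·σ_3 = 6(Δ_2 - Δ_1) = 25
Natural end conditions: σ_0 = σ_3 = 0.
Solving the tridiagonal system: σ_0 = 0, σ_1 = 245/71, σ_2 = 104/71, σ_3 = 0.
On [1, 4], p(x) = 3 - 1033/213·(x - 1) + 245/142·(x - 1)² - 47/426·(x - 1)³.
With (x - 1) = 1: p(2) = -50/213.

-0.2347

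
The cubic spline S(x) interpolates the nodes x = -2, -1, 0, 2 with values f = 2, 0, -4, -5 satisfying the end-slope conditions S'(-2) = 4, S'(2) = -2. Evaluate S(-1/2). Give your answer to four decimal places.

-2.3324

Put M_i = S'' at the i-th knot. Here h = (1, 1, 2) and Δ = (-2, -4, -1/2), so the interior equations h_(i-1)·M_(i-1) + 2(h_(i-1)+h_i)·M_i + h_i·M_(i+1) = 6(Δ_i − Δ_(i-1)) read
  1·M_0 + 4·M_1 + 1·M_2 = 6(Δ_1 - Δ_0) = -12
  1·M_1 + 6·M_2 + 2·M_3 = 6(Δ_2 - Δ_1) = 21
Clamped end conditions give two more equations: 2h_0·M_0 + h_0·M_1 = 6(Δ_0 - S'(-2)) = -36 and h_2·M_2 + 2h_2·M_3 = 6(S'(2) - Δ_2) = -9.
Forward elimination and back-substitution give M_0 = -399/22, M_1 = 3/11, M_2 = 111/22, M_3 = -105/22.
On [-1, 0], S(x) = 0 - 217/44·(x + 1) + 3/22·(x + 1)² + 35/44·(x + 1)³.
With (x + 1) = 1/2: S(-1/2) = -821/352.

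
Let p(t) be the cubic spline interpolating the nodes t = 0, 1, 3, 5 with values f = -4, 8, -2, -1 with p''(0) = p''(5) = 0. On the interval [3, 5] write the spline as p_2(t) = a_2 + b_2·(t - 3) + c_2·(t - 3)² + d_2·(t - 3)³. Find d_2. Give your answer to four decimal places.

-0.7614

Write m_i for p''(x_i). With h_i = 1, 2, 2 and divided differences Δ_i = 12, -5, 1/2, the continuity of p' gives the tridiagonal system
  1·m_0 + 6·m_1 + 2·m_2 = 6(Δ_1 - Δ_0) = -102
  2·m_1 + 8·m_2 + 2·m_3 = 6(Δ_2 - Δ_1) = 33
Natural end conditions: m_0 = m_3 = 0.
Solving the tridiagonal system: m_0 = 0, m_1 = -441/22, m_2 = 201/22, m_3 = 0.
On [3, 5], with p_2(t) = a_2 + b_2·(t - 3) + c_2·(t - 3)² + d_2·(t - 3)³: c_2 = m_2/2 = 201/44, d_2 = (m_3 - m_2)/(6h_2) = -67/88, b_2 = Δ_2 - h_2(2m_2 + m_3)/6 = -123/22.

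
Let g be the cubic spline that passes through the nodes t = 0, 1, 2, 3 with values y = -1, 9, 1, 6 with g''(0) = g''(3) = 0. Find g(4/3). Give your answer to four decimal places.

Let M_i = g''(x_i). Step sizes h_i = 1, 1, 1; slopes of the chords Δ_i = (y_(i+1) - y_i)/h_i = 10, -8, 5.
  1·M_0 + 4·M_1 + 1·M_2 = 6(Δ_1 - Δ_0) = -108
  1·M_1 + 4·M_2 + 1·M_3 = 6(Δ_2 - Δ_1) = 78
Natural end conditions: M_0 = M_3 = 0.
Solving: M_0 = 0, M_1 = -34, M_2 = 28, M_3 = 0.
On [1, 2], g(t) = 9 - 4/3·(t - 1) - 17·(t - 1)² + 31/3·(t - 1)³.
With (t - 1) = 1/3: g(4/3) = 571/81.

7.0494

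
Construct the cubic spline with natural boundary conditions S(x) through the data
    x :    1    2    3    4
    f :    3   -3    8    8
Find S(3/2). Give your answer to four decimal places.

-1.9750

Write M_i for S''(x_i). With h_i = 1, 1, 1 and divided differences Δ_i = -6, 11, 0, the continuity of S' gives the tridiagonal system
  1·M_0 + 4·M_1 + 1·M_2 = 6(Δ_1 - Δ_0) = 102
  1·M_1 + 4·M_2 + 1·M_3 = 6(Δ_2 - Δ_1) = -66
Natural end conditions: M_0 = M_3 = 0.
Solving the tridiagonal system: M_0 = 0, M_1 = 158/5, M_2 = -122/5, M_3 = 0.
On [1, 2], S(x) = 3 - 169/15·(x - 1) + 0·(x - 1)² + 79/15·(x - 1)³.
With (x - 1) = 1/2: S(3/2) = -79/40.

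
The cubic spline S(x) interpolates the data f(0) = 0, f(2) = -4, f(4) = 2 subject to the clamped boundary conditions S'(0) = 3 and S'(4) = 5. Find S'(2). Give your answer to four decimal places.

-1.2500

With m_i denoting the second derivative at x_i, h_i = 2, 2, and Δ_i = (y_(i+1) − y_i)/h_i = -2, 3:
  2·m_0 + 8·m_1 + 2·m_2 = 6(Δ_1 - Δ_0) = 30
Clamped end conditions give two more equations: 2h_0·m_0 + h_0·m_1 = 6(Δ_0 - S'(0)) = -30 and h_1·m_1 + 2h_1·m_2 = 6(S'(4) - Δ_1) = 12.
Forward elimination and back-substitution give m_0 = -43/4, m_1 = 13/2, m_2 = -1/4.
On [2, 4], S'(x) = b_1 + 2c_1·(x - 2) + 3d_1·(x - 2)² with b_1 = Δ_1 - h_1(2m_1 + m_2)/6 = -5/4, c_1 = m_1/2 = 13/4, d_1 = (m_2 - m_1)/(6h_1) = -9/16. So S'(2) = -5/4.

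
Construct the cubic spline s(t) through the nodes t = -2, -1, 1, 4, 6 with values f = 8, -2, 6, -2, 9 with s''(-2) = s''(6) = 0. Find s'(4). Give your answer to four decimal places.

0.2721

With m_i denoting the second derivative at x_i, h_i = 1, 2, 3, 2, and Δ_i = (y_(i+1) − y_i)/h_i = -10, 4, -8/3, 11/2:
  1·m_0 + 6·m_1 + 2·m_2 = 6(Δ_1 - Δ_0) = 84
  2·m_1 + 10·m_2 + 3·m_3 = 6(Δ_2 - Δ_1) = -40
  3·m_2 + 10·m_3 + 2·m_4 = 6(Δ_3 - Δ_2) = 49
Natural end conditions: m_0 = m_4 = 0.
Solving the tridiagonal system: m_0 = 0, m_1 = 4369/253, m_2 = -2481/253, m_3 = 1984/253, m_4 = 0.
On [4, 6], s'(t) = b_3 + 2c_3·(t - 4) + 3d_3·(t - 4)² with b_3 = Δ_3 - h_3(2m_3 + m_4)/6 = 413/1518, c_3 = m_3/2 = 992/253, d_3 = (m_4 - m_3)/(6h_3) = -496/759. So s'(4) = 413/1518.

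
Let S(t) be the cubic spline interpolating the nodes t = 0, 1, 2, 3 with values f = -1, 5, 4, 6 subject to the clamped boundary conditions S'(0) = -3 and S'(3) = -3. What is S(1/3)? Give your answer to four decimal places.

-0.2148

Let M_i = S''(x_i). Step sizes h_i = 1, 1, 1; slopes of the chords Δ_i = (y_(i+1) - y_i)/h_i = 6, -1, 2.
  1·M_0 + 4·M_1 + 1·M_2 = 6(Δ_1 - Δ_0) = -42
  1·M_1 + 4·M_2 + 1·M_3 = 6(Δ_2 - Δ_1) = 18
Clamped end conditions give two more equations: 2h_0·M_0 + h_0·M_1 = 6(Δ_0 - S'(0)) = 54 and h_2·M_2 + 2h_2·M_3 = 6(S'(3) - Δ_2) = -30.
Forward elimination and back-substitution give M_0 = 196/5, M_1 = -122/5, M_2 = 82/5, M_3 = -116/5.
On [0, 1], S(t) = -1 - 3·t + 98/5·t² - 53/5·t³.
With t = 1/3: S(1/3) = -29/135.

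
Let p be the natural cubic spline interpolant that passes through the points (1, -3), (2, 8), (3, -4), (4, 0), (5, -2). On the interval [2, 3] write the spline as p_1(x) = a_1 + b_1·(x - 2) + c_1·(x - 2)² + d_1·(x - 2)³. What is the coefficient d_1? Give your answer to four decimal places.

14.0536

With σ_i denoting the second derivative at x_i, h_i = 1, 1, 1, 1, and Δ_i = (y_(i+1) − y_i)/h_i = 11, -12, 4, -2:
  1·σ_0 + 4·σ_1 + 1·σ_2 = 6(Δ_1 - Δ_0) = -138
  1·σ_1 + 4·σ_2 + 1·σ_3 = 6(Δ_2 - Δ_1) = 96
  1·σ_2 + 4·σ_3 + 1·σ_4 = 6(Δ_3 - Δ_2) = -36
Natural end conditions: σ_0 = σ_4 = 0.
Forward elimination and back-substitution give σ_0 = 0, σ_1 = -1245/28, σ_2 = 279/7, σ_3 = -531/28, σ_4 = 0.
On [2, 3], with p_1(x) = a_1 + b_1·(x - 2) + c_1·(x - 2)² + d_1·(x - 2)³: c_1 = σ_1/2 = -1245/56, d_1 = (σ_2 - σ_1)/(6h_1) = 787/56, b_1 = Δ_1 - h_1(2σ_1 + σ_2)/6 = -107/28.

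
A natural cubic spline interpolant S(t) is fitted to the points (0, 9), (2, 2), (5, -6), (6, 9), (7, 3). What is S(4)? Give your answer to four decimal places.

Write m_i for S''(x_i). With h_i = 2, 3, 1, 1 and divided differences Δ_i = -7/2, -8/3, 15, -6, the continuity of S' gives the tridiagonal system
  2·m_0 + 10·m_1 + 3·m_2 = 6(Δ_1 - Δ_0) = 5
  3·m_1 + 8·m_2 + 1·m_3 = 6(Δ_2 - Δ_1) = 106
  1·m_2 + 4·m_3 + 1·m_4 = 6(Δ_3 - Δ_2) = -126
Natural end conditions: m_0 = m_4 = 0.
Solving the tridiagonal system: m_0 = 0, m_1 = -1495/274, m_2 = 2720/137, m_3 = -9991/274, m_4 = 0.
On [2, 5], S(t) = 2 - 5867/822·(t - 2) - 1495/548·(t - 2)² + 6935/4932·(t - 2)³.
With (t - 2) = 2: S(4) = -14720/1233.

-11.9384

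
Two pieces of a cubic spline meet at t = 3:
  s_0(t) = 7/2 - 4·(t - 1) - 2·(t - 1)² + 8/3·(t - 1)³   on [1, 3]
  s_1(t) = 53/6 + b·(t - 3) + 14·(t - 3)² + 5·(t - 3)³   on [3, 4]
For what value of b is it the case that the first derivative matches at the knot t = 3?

s_0'(t) = -4 - 4·(t - 1) + 8·(t - 1)², so s_0'(3) = 20. On the right, s_1'(3) = b, so b = 20.

20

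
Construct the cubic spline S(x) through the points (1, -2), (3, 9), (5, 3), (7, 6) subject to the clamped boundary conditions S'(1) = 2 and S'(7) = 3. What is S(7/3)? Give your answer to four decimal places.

With M_i denoting the second derivative at x_i, h_i = 2, 2, 2, and Δ_i = (y_(i+1) − y_i)/h_i = 11/2, -3, 3/2:
  2·M_0 + 8·M_1 + 2·M_2 = 6(Δ_1 - Δ_0) = -51
  2·M_1 + 8·M_2 + 2·M_3 = 6(Δ_2 - Δ_1) = 27
Clamped end conditions give two more equations: 2h_0·M_0 + h_0·M_1 = 6(Δ_0 - S'(1)) = 21 and h_2·M_2 + 2h_2·M_3 = 6(S'(7) - Δ_2) = 9.
Solving the tridiagonal system: M_0 = 158/15, M_1 = -317/30, M_2 = 187/30, M_3 = -13/15.
On [1, 3], S(x) = -2 + 2·(x - 1) + 79/15·(x - 1)² - 211/120·(x - 1)³.
With (x - 1) = 4/3: S(7/3) = 2374/405.

5.8617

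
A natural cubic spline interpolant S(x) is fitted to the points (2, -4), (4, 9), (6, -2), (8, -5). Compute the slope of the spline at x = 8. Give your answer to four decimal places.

Write σ_i for S''(x_i). With h_i = 2, 2, 2 and divided differences Δ_i = 13/2, -11/2, -3/2, the continuity of S' gives the tridiagonal system
  2·σ_0 + 8·σ_1 + 2·σ_2 = 6(Δ_1 - Δ_0) = -72
  2·σ_1 + 8·σ_2 + 2·σ_3 = 6(Δ_2 - Δ_1) = 24
Natural end conditions: σ_0 = σ_3 = 0.
Solving the tridiagonal system: σ_0 = 0, σ_1 = -52/5, σ_2 = 28/5, σ_3 = 0.
On [6, 8], S'(x) = b_2 + 2c_2·(x - 6) + 3d_2·(x - 6)² with b_2 = Δ_2 - h_2(2σ_2 + σ_3)/6 = -157/30, c_2 = σ_2/2 = 14/5, d_2 = (σ_3 - σ_2)/(6h_2) = -7/15. So S'(8) = 11/30.

0.3667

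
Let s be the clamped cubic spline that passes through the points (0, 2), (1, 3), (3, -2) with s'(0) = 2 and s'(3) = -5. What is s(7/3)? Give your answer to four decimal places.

0.7654

With σ_i denoting the second derivative at x_i, h_i = 1, 2, and Δ_i = (y_(i+1) − y_i)/h_i = 1, -5/2:
  1·σ_0 + 6·σ_1 + 2·σ_2 = 6(Δ_1 - Δ_0) = -21
Clamped end conditions give two more equations: 2h_0·σ_0 + h_0·σ_1 = 6(Δ_0 - s'(0)) = -6 and h_1·σ_1 + 2h_1·σ_2 = 6(s'(3) - Δ_1) = -15.
Solving: σ_0 = -11/6, σ_1 = -7/3, σ_2 = -31/12.
On [1, 3], s(t) = 3 - 1/12·(t - 1) - 7/6·(t - 1)² - 1/48·(t - 1)³.
With (t - 1) = 4/3: s(7/3) = 62/81.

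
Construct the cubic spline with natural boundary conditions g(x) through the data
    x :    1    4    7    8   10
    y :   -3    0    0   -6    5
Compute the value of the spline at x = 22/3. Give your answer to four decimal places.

-2.2205

Put M_i = g'' at the i-th knot. Here h = (3, 3, 1, 2) and Δ = (1, 0, -6, 11/2), so the interior equations h_(i-1)·M_(i-1) + 2(h_(i-1)+h_i)·M_i + h_i·M_(i+1) = 6(Δ_i − Δ_(i-1)) read
  3·M_0 + 12·M_1 + 3·M_2 = 6(Δ_1 - Δ_0) = -6
  3·M_1 + 8·M_2 + 1·M_3 = 6(Δ_2 - Δ_1) = -36
  1·M_2 + 6·M_3 + 2·M_4 = 6(Δ_3 - Δ_2) = 69
Natural end conditions: M_0 = M_4 = 0.
Solving the tridiagonal system: M_0 = 0, M_1 = 191/170, M_2 = -552/85, M_3 = 2139/170, M_4 = 0.
On [7, 8], g(x) = 0 - 2017/340·(x - 7) - 276/85·(x - 7)² + 1081/340·(x - 7)³.
With (x - 7) = 1/3: g(22/3) = -5096/2295.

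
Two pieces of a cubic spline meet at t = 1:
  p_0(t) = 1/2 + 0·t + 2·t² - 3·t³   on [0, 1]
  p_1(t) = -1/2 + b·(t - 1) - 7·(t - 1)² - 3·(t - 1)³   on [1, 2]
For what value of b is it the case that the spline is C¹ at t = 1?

-5

p_0'(t) = 0 + 4·t - 9·t², so p_0'(1) = -5. On the right, p_1'(1) = b, so b = -5.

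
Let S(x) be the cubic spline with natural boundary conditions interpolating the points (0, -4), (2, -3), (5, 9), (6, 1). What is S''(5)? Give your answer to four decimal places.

Write M_i for S''(x_i). With h_i = 2, 3, 1 and divided differences Δ_i = 1/2, 4, -8, the continuity of S' gives the tridiagonal system
  2·M_0 + 10·M_1 + 3·M_2 = 6(Δ_1 - Δ_0) = 21
  3·M_1 + 8·M_2 + 1·M_3 = 6(Δ_2 - Δ_1) = -72
Natural end conditions: M_0 = M_3 = 0.
Solving the tridiagonal system: M_0 = 0, M_1 = 384/71, M_2 = -783/71, M_3 = 0.

-11.0282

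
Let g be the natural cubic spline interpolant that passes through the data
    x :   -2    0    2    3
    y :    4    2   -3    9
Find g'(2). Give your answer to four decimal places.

6.5909

Write M_i for g''(x_i). With h_i = 2, 2, 1 and divided differences Δ_i = -1, -5/2, 12, the continuity of g' gives the tridiagonal system
  2·M_0 + 8·M_1 + 2·M_2 = 6(Δ_1 - Δ_0) = -9
  2·M_1 + 6·M_2 + 1·M_3 = 6(Δ_2 - Δ_1) = 87
Natural end conditions: M_0 = M_3 = 0.
Forward elimination and back-substitution give M_0 = 0, M_1 = -57/11, M_2 = 357/22, M_3 = 0.
On [2, 3], g'(x) = b_2 + 2c_2·(x - 2) + 3d_2·(x - 2)² with b_2 = Δ_2 - h_2(2M_2 + M_3)/6 = 145/22, c_2 = M_2/2 = 357/44, d_2 = (M_3 - M_2)/(6h_2) = -119/44. So g'(2) = 145/22.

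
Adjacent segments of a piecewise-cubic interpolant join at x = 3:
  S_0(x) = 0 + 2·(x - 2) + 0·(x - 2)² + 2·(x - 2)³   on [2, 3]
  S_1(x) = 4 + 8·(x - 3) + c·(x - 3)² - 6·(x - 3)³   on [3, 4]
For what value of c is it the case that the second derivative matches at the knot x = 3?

6

S_0''(x) = 0 + 12·(x - 2), so S_0''(3) = 12. On the right, S_1''(3) = 2c, so c = 6.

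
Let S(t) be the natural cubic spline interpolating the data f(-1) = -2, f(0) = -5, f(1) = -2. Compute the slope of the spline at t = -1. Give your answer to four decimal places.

-4.5000

Put m_i = S'' at the i-th knot. Here h = (1, 1) and Δ = (-3, 3), so the interior equations h_(i-1)·m_(i-1) + 2(h_(i-1)+h_i)·m_i + h_i·m_(i+1) = 6(Δ_i − Δ_(i-1)) read
  1·m_0 + 4·m_1 + 1·m_2 = 6(Δ_1 - Δ_0) = 36
Natural end conditions: m_0 = m_2 = 0.
Solving: m_0 = 0, m_1 = 9, m_2 = 0.
On [-1, 0], S'(t) = b_0 + 2c_0·(t + 1) + 3d_0·(t + 1)² with b_0 = Δ_0 - h_0(2m_0 + m_1)/6 = -9/2, c_0 = m_0/2 = 0, d_0 = (m_1 - m_0)/(6h_0) = 3/2. So S'(-1) = -9/2.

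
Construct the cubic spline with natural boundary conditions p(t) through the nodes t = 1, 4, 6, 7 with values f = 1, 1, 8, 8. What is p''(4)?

With σ_i denoting the second derivative at x_i, h_i = 3, 2, 1, and Δ_i = (y_(i+1) − y_i)/h_i = 0, 7/2, 0:
  3·σ_0 + 10·σ_1 + 2·σ_2 = 6(Δ_1 - Δ_0) = 21
  2·σ_1 + 6·σ_2 + 1·σ_3 = 6(Δ_2 - Δ_1) = -21
Natural end conditions: σ_0 = σ_3 = 0.
Forward elimination and back-substitution give σ_0 = 0, σ_1 = 3, σ_2 = -9/2, σ_3 = 0.

3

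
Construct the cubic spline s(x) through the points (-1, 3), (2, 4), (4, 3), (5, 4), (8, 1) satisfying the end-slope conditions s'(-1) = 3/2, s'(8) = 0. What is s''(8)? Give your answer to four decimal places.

With σ_i denoting the second derivative at x_i, h_i = 3, 2, 1, 3, and Δ_i = (y_(i+1) − y_i)/h_i = 1/3, -1/2, 1, -1:
  3·σ_0 + 10·σ_1 + 2·σ_2 = 6(Δ_1 - Δ_0) = -5
  2·σ_1 + 6·σ_2 + 1·σ_3 = 6(Δ_2 - Δ_1) = 9
  1·σ_2 + 8·σ_3 + 3·σ_4 = 6(Δ_3 - Δ_2) = -12
Clamped end conditions give two more equations: 2h_0·σ_0 + h_0·σ_1 = 6(Δ_0 - s'(-1)) = -7 and h_3·σ_3 + 2h_3·σ_4 = 6(s'(8) - Δ_3) = 6.
Solving: σ_0 = -163/198, σ_1 = -68/99, σ_2 = 859/396, σ_3 = -523/198, σ_4 = 919/396.

2.3207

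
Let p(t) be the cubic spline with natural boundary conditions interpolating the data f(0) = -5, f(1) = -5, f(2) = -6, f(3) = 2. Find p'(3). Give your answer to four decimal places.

10.4667

Write σ_i for p''(x_i). With h_i = 1, 1, 1 and divided differences Δ_i = 0, -1, 8, the continuity of p' gives the tridiagonal system
  1·σ_0 + 4·σ_1 + 1·σ_2 = 6(Δ_1 - Δ_0) = -6
  1·σ_1 + 4·σ_2 + 1·σ_3 = 6(Δ_2 - Δ_1) = 54
Natural end conditions: σ_0 = σ_3 = 0.
Solving the tridiagonal system: σ_0 = 0, σ_1 = -26/5, σ_2 = 74/5, σ_3 = 0.
On [2, 3], p'(t) = b_2 + 2c_2·(t - 2) + 3d_2·(t - 2)² with b_2 = Δ_2 - h_2(2σ_2 + σ_3)/6 = 46/15, c_2 = σ_2/2 = 37/5, d_2 = (σ_3 - σ_2)/(6h_2) = -37/15. So p'(3) = 157/15.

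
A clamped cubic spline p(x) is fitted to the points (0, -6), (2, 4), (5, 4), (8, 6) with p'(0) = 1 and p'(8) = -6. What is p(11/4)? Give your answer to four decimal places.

5.5469

Let M_i = p''(x_i). Step sizes h_i = 2, 3, 3; slopes of the chords Δ_i = (y_(i+1) - y_i)/h_i = 5, 0, 2/3.
  2·M_0 + 10·M_1 + 3·M_2 = 6(Δ_1 - Δ_0) = -30
  3·M_1 + 12·M_2 + 3·M_3 = 6(Δ_2 - Δ_1) = 4
Clamped end conditions give two more equations: 2h_0·M_0 + h_0·M_1 = 6(Δ_0 - p'(0)) = 24 and h_2·M_2 + 2h_2·M_3 = 6(p'(8) - Δ_2) = -40.
Forward elimination and back-substitution give M_0 = 9, M_1 = -6, M_2 = 4, M_3 = -26/3.
On [2, 5], p(x) = 4 + 4·(x - 2) - 3·(x - 2)² + 5/9·(x - 2)³.
With (x - 2) = 3/4: p(11/4) = 355/64.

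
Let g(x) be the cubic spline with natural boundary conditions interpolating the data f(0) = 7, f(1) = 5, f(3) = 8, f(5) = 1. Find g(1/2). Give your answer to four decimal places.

Put σ_i = g'' at the i-th knot. Here h = (1, 2, 2) and Δ = (-2, 3/2, -7/2), so the interior equations h_(i-1)·σ_(i-1) + 2(h_(i-1)+h_i)·σ_i + h_i·σ_(i+1) = 6(Δ_i − Δ_(i-1)) read
  1·σ_0 + 6·σ_1 + 2·σ_2 = 6(Δ_1 - Δ_0) = 21
  2·σ_1 + 8·σ_2 + 2·σ_3 = 6(Δ_2 - Δ_1) = -30
Natural end conditions: σ_0 = σ_3 = 0.
Solving: σ_0 = 0, σ_1 = 57/11, σ_2 = -111/22, σ_3 = 0.
On [0, 1], g(x) = 7 - 63/22·x + 0·x² + 19/22·x³.
With x = 1/2: g(1/2) = 999/176.

5.6761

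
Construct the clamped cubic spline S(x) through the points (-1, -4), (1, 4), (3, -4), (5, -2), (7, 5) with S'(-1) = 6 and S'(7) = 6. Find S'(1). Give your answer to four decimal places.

Write M_i for S''(x_i). With h_i = 2, 2, 2, 2 and divided differences Δ_i = 4, -4, 1, 7/2, the continuity of S' gives the tridiagonal system
  2·M_0 + 8·M_1 + 2·M_2 = 6(Δ_1 - Δ_0) = -48
  2·M_1 + 8·M_2 + 2·M_3 = 6(Δ_2 - Δ_1) = 30
  2·M_2 + 8·M_3 + 2·M_4 = 6(Δ_3 - Δ_2) = 15
Clamped end conditions give two more equations: 2h_0·M_0 + h_0·M_1 = 6(Δ_0 - S'(-1)) = -12 and h_3·M_3 + 2h_3·M_4 = 6(S'(7) - Δ_3) = 15.
Solving the tridiagonal system: M_0 = 93/112, M_1 = -429/56, M_2 = 93/16, M_3 = -33/56, M_4 = 453/112.
On [1, 3], S'(x) = b_1 + 2c_1·(x - 1) + 3d_1·(x - 1)² with b_1 = Δ_1 - h_1(2M_1 + M_2)/6 = -93/112, c_1 = M_1/2 = -429/112, d_1 = (M_2 - M_1)/(6h_1) = 503/448. So S'(1) = -93/112.

-0.8304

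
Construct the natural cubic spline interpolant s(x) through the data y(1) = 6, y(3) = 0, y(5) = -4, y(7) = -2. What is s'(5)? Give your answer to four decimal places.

-0.4667

Put M_i = s'' at the i-th knot. Here h = (2, 2, 2) and Δ = (-3, -2, 1), so the interior equations h_(i-1)·M_(i-1) + 2(h_(i-1)+h_i)·M_i + h_i·M_(i+1) = 6(Δ_i − Δ_(i-1)) read
  2·M_0 + 8·M_1 + 2·M_2 = 6(Δ_1 - Δ_0) = 6
  2·M_1 + 8·M_2 + 2·M_3 = 6(Δ_2 - Δ_1) = 18
Natural end conditions: M_0 = M_3 = 0.
Solving the tridiagonal system: M_0 = 0, M_1 = 1/5, M_2 = 11/5, M_3 = 0.
On [5, 7], s'(x) = b_2 + 2c_2·(x - 5) + 3d_2·(x - 5)² with b_2 = Δ_2 - h_2(2M_2 + M_3)/6 = -7/15, c_2 = M_2/2 = 11/10, d_2 = (M_3 - M_2)/(6h_2) = -11/60. So s'(5) = -7/15.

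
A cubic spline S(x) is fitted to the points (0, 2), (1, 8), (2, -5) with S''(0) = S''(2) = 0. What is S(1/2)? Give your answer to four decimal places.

Put σ_i = S'' at the i-th knot. Here h = (1, 1) and Δ = (6, -13), so the interior equations h_(i-1)·σ_(i-1) + 2(h_(i-1)+h_i)·σ_i + h_i·σ_(i+1) = 6(Δ_i − Δ_(i-1)) read
  1·σ_0 + 4·σ_1 + 1·σ_2 = 6(Δ_1 - Δ_0) = -114
Natural end conditions: σ_0 = σ_2 = 0.
Solving: σ_0 = 0, σ_1 = -57/2, σ_2 = 0.
On [0, 1], S(x) = 2 + 43/4·x + 0·x² - 19/4·x³.
With x = 1/2: S(1/2) = 217/32.

6.7813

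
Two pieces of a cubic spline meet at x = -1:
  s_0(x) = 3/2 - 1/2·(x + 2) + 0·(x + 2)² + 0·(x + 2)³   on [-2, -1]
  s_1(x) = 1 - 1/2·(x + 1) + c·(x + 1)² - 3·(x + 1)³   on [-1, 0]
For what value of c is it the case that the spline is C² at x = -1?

s_0''(x) = 0 + 0·(x + 2), so s_0''(-1) = 0. On the right, s_1''(-1) = 2c, so c = 0.

0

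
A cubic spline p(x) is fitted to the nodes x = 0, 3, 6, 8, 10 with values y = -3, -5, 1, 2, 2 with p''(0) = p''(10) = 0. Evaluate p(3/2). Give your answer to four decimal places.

-4.9469

Let m_i = p''(x_i). Step sizes h_i = 3, 3, 2, 2; slopes of the chords Δ_i = (y_(i+1) - y_i)/h_i = -2/3, 2, 1/2, 0.
  3·m_0 + 12·m_1 + 3·m_2 = 6(Δ_1 - Δ_0) = 16
  3·m_1 + 10·m_2 + 2·m_3 = 6(Δ_2 - Δ_1) = -9
  2·m_2 + 8·m_3 + 2·m_4 = 6(Δ_3 - Δ_2) = -3
Natural end conditions: m_0 = m_4 = 0.
Forward elimination and back-substitution give m_0 = 0, m_1 = 101/60, m_2 = -7/5, m_3 = -1/40, m_4 = 0.
On [0, 3], p(x) = -3 - 181/120·x + 0·x² + 101/1080·x³.
With x = 3/2: p(3/2) = -1583/320.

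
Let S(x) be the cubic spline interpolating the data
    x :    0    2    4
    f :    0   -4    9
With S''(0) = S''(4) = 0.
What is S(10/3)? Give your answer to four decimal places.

Write M_i for S''(x_i). With h_i = 2, 2 and divided differences Δ_i = -2, 13/2, the continuity of S' gives the tridiagonal system
  2·M_0 + 8·M_1 + 2·M_2 = 6(Δ_1 - Δ_0) = 51
Natural end conditions: M_0 = M_2 = 0.
Hence M_0 = 0, M_1 = 51/8, M_2 = 0.
On [2, 4], S(x) = -4 + 9/4·(x - 2) + 51/16·(x - 2)² - 17/32·(x - 2)³.
With (x - 2) = 4/3: S(10/3) = 92/27.

3.4074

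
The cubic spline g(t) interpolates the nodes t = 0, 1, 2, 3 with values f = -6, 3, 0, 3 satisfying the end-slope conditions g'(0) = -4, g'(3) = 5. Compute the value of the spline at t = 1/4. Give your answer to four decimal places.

-5.4469

Put M_i = g'' at the i-th knot. Here h = (1, 1, 1) and Δ = (9, -3, 3), so the interior equations h_(i-1)·M_(i-1) + 2(h_(i-1)+h_i)·M_i + h_i·M_(i+1) = 6(Δ_i − Δ_(i-1)) read
  1·M_0 + 4·M_1 + 1·M_2 = 6(Δ_1 - Δ_0) = -72
  1·M_1 + 4·M_2 + 1·M_3 = 6(Δ_2 - Δ_1) = 36
Clamped end conditions give two more equations: 2h_0·M_0 + h_0·M_1 = 6(Δ_0 - g'(0)) = 78 and h_2·M_2 + 2h_2·M_3 = 6(g'(3) - Δ_2) = 12.
Solving: M_0 = 288/5, M_1 = -186/5, M_2 = 96/5, M_3 = -18/5.
On [0, 1], g(t) = -6 - 4·t + 144/5·t² - 79/5·t³.
With t = 1/4: g(1/4) = -1743/320.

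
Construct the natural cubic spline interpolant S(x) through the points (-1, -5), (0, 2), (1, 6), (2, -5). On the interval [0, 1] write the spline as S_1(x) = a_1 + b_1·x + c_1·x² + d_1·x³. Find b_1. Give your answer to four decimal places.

7.4000

With m_i denoting the second derivative at x_i, h_i = 1, 1, 1, and Δ_i = (y_(i+1) − y_i)/h_i = 7, 4, -11:
  1·m_0 + 4·m_1 + 1·m_2 = 6(Δ_1 - Δ_0) = -18
  1·m_1 + 4·m_2 + 1·m_3 = 6(Δ_2 - Δ_1) = -90
Natural end conditions: m_0 = m_3 = 0.
Hence m_0 = 0, m_1 = 6/5, m_2 = -114/5, m_3 = 0.
On [0, 1], with S_1(x) = a_1 + b_1·x + c_1·x² + d_1·x³: c_1 = m_1/2 = 3/5, d_1 = (m_2 - m_1)/(6h_1) = -4, b_1 = Δ_1 - h_1(2m_1 + m_2)/6 = 37/5.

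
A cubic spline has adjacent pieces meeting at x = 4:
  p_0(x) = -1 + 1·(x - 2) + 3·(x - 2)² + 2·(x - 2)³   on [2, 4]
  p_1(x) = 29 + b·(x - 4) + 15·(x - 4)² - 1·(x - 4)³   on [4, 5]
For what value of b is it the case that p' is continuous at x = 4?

37

p_0'(x) = 1 + 6·(x - 2) + 6·(x - 2)², so p_0'(4) = 37. On the right, p_1'(4) = b, so b = 37.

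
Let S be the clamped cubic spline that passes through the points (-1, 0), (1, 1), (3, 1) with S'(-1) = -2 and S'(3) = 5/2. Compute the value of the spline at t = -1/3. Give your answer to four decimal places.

-0.3704

Let M_i = S''(x_i). Step sizes h_i = 2, 2; slopes of the chords Δ_i = (y_(i+1) - y_i)/h_i = 1/2, 0.
  2·M_0 + 8·M_1 + 2·M_2 = 6(Δ_1 - Δ_0) = -3
Clamped end conditions give two more equations: 2h_0·M_0 + h_0·M_1 = 6(Δ_0 - S'(-1)) = 15 and h_1·M_1 + 2h_1·M_2 = 6(S'(3) - Δ_1) = 15.
Hence M_0 = 21/4, M_1 = -3, M_2 = 21/4.
On [-1, 1], S(t) = 0 - 2·(t + 1) + 21/8·(t + 1)² - 11/16·(t + 1)³.
With (t + 1) = 2/3: S(-1/3) = -10/27.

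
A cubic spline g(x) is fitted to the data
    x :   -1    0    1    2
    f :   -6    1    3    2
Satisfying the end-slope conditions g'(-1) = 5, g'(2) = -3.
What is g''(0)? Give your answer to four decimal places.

Put m_i = g'' at the i-th knot. Here h = (1, 1, 1) and Δ = (7, 2, -1), so the interior equations h_(i-1)·m_(i-1) + 2(h_(i-1)+h_i)·m_i + h_i·m_(i+1) = 6(Δ_i − Δ_(i-1)) read
  1·m_0 + 4·m_1 + 1·m_2 = 6(Δ_1 - Δ_0) = -30
  1·m_1 + 4·m_2 + 1·m_3 = 6(Δ_2 - Δ_1) = -18
Clamped end conditions give two more equations: 2h_0·m_0 + h_0·m_1 = 6(Δ_0 - g'(-1)) = 12 and h_2·m_2 + 2h_2·m_3 = 6(g'(2) - Δ_2) = -12.
Solving: m_0 = 166/15, m_1 = -152/15, m_2 = -8/15, m_3 = -86/15.

-10.1333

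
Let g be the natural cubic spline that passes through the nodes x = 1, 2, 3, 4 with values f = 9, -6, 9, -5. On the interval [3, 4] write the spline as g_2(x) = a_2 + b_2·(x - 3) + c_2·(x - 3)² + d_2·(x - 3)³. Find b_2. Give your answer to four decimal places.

Put σ_i = g'' at the i-th knot. Here h = (1, 1, 1) and Δ = (-15, 15, -14), so the interior equations h_(i-1)·σ_(i-1) + 2(h_(i-1)+h_i)·σ_i + h_i·σ_(i+1) = 6(Δ_i − Δ_(i-1)) read
  1·σ_0 + 4·σ_1 + 1·σ_2 = 6(Δ_1 - Δ_0) = 180
  1·σ_1 + 4·σ_2 + 1·σ_3 = 6(Δ_2 - Δ_1) = -174
Natural end conditions: σ_0 = σ_3 = 0.
Solving: σ_0 = 0, σ_1 = 298/5, σ_2 = -292/5, σ_3 = 0.
On [3, 4], with g_2(x) = a_2 + b_2·(x - 3) + c_2·(x - 3)² + d_2·(x - 3)³: c_2 = σ_2/2 = -146/5, d_2 = (σ_3 - σ_2)/(6h_2) = 146/15, b_2 = Δ_2 - h_2(2σ_2 + σ_3)/6 = 82/15.

5.4667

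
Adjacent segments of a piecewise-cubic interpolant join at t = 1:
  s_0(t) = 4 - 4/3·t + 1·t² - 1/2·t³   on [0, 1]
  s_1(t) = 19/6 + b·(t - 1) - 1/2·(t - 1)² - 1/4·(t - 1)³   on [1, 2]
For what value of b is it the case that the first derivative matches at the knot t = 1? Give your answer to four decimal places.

-0.8333

s_0'(t) = -4/3 + 2·t - 3/2·t², so s_0'(1) = -5/6. On the right, s_1'(1) = b, so b = -5/6.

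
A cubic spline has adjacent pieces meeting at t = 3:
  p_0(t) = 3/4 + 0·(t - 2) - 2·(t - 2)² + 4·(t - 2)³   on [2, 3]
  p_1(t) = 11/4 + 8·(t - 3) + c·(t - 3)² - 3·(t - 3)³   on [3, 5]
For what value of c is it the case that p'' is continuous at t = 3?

10

p_0''(t) = -4 + 24·(t - 2), so p_0''(3) = 20. On the right, p_1''(3) = 2c, so c = 10.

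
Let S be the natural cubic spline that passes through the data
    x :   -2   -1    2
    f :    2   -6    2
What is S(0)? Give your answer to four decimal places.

Let M_i = S''(x_i). Step sizes h_i = 1, 3; slopes of the chords Δ_i = (y_(i+1) - y_i)/h_i = -8, 8/3.
  1·M_0 + 8·M_1 + 3·M_2 = 6(Δ_1 - Δ_0) = 64
Natural end conditions: M_0 = M_2 = 0.
Solving the tridiagonal system: M_0 = 0, M_1 = 8, M_2 = 0.
On [-1, 2], S(x) = -6 - 16/3·(x + 1) + 4·(x + 1)² - 4/9·(x + 1)³.
With (x + 1) = 1: S(0) = -70/9.

-7.7778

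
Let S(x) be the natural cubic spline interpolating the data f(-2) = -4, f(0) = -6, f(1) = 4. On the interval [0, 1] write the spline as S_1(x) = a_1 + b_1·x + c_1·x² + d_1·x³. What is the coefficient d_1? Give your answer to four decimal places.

With σ_i denoting the second derivative at x_i, h_i = 2, 1, and Δ_i = (y_(i+1) − y_i)/h_i = -1, 10:
  2·σ_0 + 6·σ_1 + 1·σ_2 = 6(Δ_1 - Δ_0) = 66
Natural end conditions: σ_0 = σ_2 = 0.
Solving the tridiagonal system: σ_0 = 0, σ_1 = 11, σ_2 = 0.
On [0, 1], with S_1(x) = a_1 + b_1·x + c_1·x² + d_1·x³: c_1 = σ_1/2 = 11/2, d_1 = (σ_2 - σ_1)/(6h_1) = -11/6, b_1 = Δ_1 - h_1(2σ_1 + σ_2)/6 = 19/3.

-1.8333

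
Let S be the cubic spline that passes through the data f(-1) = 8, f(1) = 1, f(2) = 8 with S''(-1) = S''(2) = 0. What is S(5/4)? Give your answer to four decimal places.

Put m_i = S'' at the i-th knot. Here h = (2, 1) and Δ = (-7/2, 7), so the interior equations h_(i-1)·m_(i-1) + 2(h_(i-1)+h_i)·m_i + h_i·m_(i+1) = 6(Δ_i − Δ_(i-1)) read
  2·m_0 + 6·m_1 + 1·m_2 = 6(Δ_1 - Δ_0) = 63
Natural end conditions: m_0 = m_2 = 0.
Solving the tridiagonal system: m_0 = 0, m_1 = 21/2, m_2 = 0.
On [1, 2], S(x) = 1 + 7/2·(x - 1) + 21/4·(x - 1)² - 7/4·(x - 1)³.
With (x - 1) = 1/4: S(5/4) = 557/256.

2.1758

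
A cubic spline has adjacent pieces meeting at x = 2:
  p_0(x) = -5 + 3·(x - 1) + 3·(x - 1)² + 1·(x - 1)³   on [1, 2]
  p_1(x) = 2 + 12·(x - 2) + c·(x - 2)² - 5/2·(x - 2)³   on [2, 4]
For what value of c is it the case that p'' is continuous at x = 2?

p_0''(x) = 6 + 6·(x - 1), so p_0''(2) = 12. On the right, p_1''(2) = 2c, so c = 6.

6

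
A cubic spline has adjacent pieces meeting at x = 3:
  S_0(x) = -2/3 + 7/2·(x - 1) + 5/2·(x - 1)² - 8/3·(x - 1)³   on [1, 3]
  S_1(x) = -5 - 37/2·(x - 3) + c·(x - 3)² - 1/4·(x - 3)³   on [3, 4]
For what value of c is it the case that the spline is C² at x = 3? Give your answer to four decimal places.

-13.5000

S_0''(x) = 5 - 16·(x - 1), so S_0''(3) = -27. On the right, S_1''(3) = 2c, so c = -27/2.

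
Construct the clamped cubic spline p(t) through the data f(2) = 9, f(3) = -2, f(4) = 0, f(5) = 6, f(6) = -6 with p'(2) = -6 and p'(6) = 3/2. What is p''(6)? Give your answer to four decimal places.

63.3750

Write M_i for p''(x_i). With h_i = 1, 1, 1, 1 and divided differences Δ_i = -11, 2, 6, -12, the continuity of p' gives the tridiagonal system
  1·M_0 + 4·M_1 + 1·M_2 = 6(Δ_1 - Δ_0) = 78
  1·M_1 + 4·M_2 + 1·M_3 = 6(Δ_2 - Δ_1) = 24
  1·M_2 + 4·M_3 + 1·M_4 = 6(Δ_3 - Δ_2) = -108
Clamped end conditions give two more equations: 2h_0·M_0 + h_0·M_1 = 6(Δ_0 - p'(2)) = -30 and h_3·M_3 + 2h_3·M_4 = 6(p'(6) - Δ_3) = 81.
Forward elimination and back-substitution give M_0 = -213/8, M_1 = 93/4, M_2 = 93/8, M_3 = -183/4, M_4 = 507/8.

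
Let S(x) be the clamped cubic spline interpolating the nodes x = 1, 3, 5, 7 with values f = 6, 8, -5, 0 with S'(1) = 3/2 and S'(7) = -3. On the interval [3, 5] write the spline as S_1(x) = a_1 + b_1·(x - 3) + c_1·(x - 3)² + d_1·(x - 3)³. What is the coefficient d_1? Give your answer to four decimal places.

Write M_i for S''(x_i). With h_i = 2, 2, 2 and divided differences Δ_i = 1, -13/2, 5/2, the continuity of S' gives the tridiagonal system
  2·M_0 + 8·M_1 + 2·M_2 = 6(Δ_1 - Δ_0) = -45
  2·M_1 + 8·M_2 + 2·M_3 = 6(Δ_2 - Δ_1) = 54
Clamped end conditions give two more equations: 2h_0·M_0 + h_0·M_1 = 6(Δ_0 - S'(1)) = -3 and h_2·M_2 + 2h_2·M_3 = 6(S'(7) - Δ_2) = -33.
Forward elimination and back-substitution give M_0 = 21/5, M_1 = -99/10, M_2 = 129/10, M_3 = -147/10.
On [3, 5], with S_1(x) = a_1 + b_1·(x - 3) + c_1·(x - 3)² + d_1·(x - 3)³: c_1 = M_1/2 = -99/20, d_1 = (M_2 - M_1)/(6h_1) = 19/10, b_1 = Δ_1 - h_1(2M_1 + M_2)/6 = -21/5.

1.9000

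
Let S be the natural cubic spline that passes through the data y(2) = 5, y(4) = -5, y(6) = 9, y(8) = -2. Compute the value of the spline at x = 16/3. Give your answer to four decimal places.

Put m_i = S'' at the i-th knot. Here h = (2, 2, 2) and Δ = (-5, 7, -11/2), so the interior equations h_(i-1)·m_(i-1) + 2(h_(i-1)+h_i)·m_i + h_i·m_(i+1) = 6(Δ_i − Δ_(i-1)) read
  2·m_0 + 8·m_1 + 2·m_2 = 6(Δ_1 - Δ_0) = 72
  2·m_1 + 8·m_2 + 2·m_3 = 6(Δ_2 - Δ_1) = -75
Natural end conditions: m_0 = m_3 = 0.
Forward elimination and back-substitution give m_0 = 0, m_1 = 121/10, m_2 = -62/5, m_3 = 0.
On [4, 6], S(x) = -5 + 46/15·(x - 4) + 121/20·(x - 4)² - 49/24·(x - 4)³.
With (x - 4) = 4/3: S(16/3) = 2027/405.

5.0049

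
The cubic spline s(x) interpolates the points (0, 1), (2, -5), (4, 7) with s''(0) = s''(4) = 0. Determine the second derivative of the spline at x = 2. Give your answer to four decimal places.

Write m_i for s''(x_i). With h_i = 2, 2 and divided differences Δ_i = -3, 6, the continuity of s' gives the tridiagonal system
  2·m_0 + 8·m_1 + 2·m_2 = 6(Δ_1 - Δ_0) = 54
Natural end conditions: m_0 = m_2 = 0.
Solving the tridiagonal system: m_0 = 0, m_1 = 27/4, m_2 = 0.

6.7500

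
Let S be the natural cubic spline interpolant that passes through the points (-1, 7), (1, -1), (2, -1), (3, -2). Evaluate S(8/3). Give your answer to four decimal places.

-1.5378

With σ_i denoting the second derivative at x_i, h_i = 2, 1, 1, and Δ_i = (y_(i+1) − y_i)/h_i = -4, 0, -1:
  2·σ_0 + 6·σ_1 + 1·σ_2 = 6(Δ_1 - Δ_0) = 24
  1·σ_1 + 4·σ_2 + 1·σ_3 = 6(Δ_2 - Δ_1) = -6
Natural end conditions: σ_0 = σ_3 = 0.
Solving the tridiagonal system: σ_0 = 0, σ_1 = 102/23, σ_2 = -60/23, σ_3 = 0.
On [2, 3], S(t) = -1 - 3/23·(t - 2) - 30/23·(t - 2)² + 10/23·(t - 2)³.
With (t - 2) = 2/3: S(8/3) = -955/621.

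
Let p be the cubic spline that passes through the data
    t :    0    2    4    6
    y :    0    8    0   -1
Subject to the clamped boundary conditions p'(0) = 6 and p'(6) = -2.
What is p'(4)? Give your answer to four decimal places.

Put M_i = p'' at the i-th knot. Here h = (2, 2, 2) and Δ = (4, -4, -1/2), so the interior equations h_(i-1)·M_(i-1) + 2(h_(i-1)+h_i)·M_i + h_i·M_(i+1) = 6(Δ_i − Δ_(i-1)) read
  2·M_0 + 8·M_1 + 2·M_2 = 6(Δ_1 - Δ_0) = -48
  2·M_1 + 8·M_2 + 2·M_3 = 6(Δ_2 - Δ_1) = 21
Clamped end conditions give two more equations: 2h_0·M_0 + h_0·M_1 = 6(Δ_0 - p'(0)) = -12 and h_2·M_2 + 2h_2·M_3 = 6(p'(6) - Δ_2) = -9.
Hence M_0 = 5/6, M_1 = -23/3, M_2 = 35/6, M_3 = -31/6.
On [4, 6], p'(t) = b_2 + 2c_2·(t - 4) + 3d_2·(t - 4)² with b_2 = Δ_2 - h_2(2M_2 + M_3)/6 = -8/3, c_2 = M_2/2 = 35/12, d_2 = (M_3 - M_2)/(6h_2) = -11/12. So p'(4) = -8/3.

-2.6667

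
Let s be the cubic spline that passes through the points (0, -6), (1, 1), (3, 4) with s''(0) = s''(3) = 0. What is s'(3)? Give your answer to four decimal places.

With M_i denoting the second derivative at x_i, h_i = 1, 2, and Δ_i = (y_(i+1) − y_i)/h_i = 7, 3/2:
  1·M_0 + 6·M_1 + 2·M_2 = 6(Δ_1 - Δ_0) = -33
Natural end conditions: M_0 = M_2 = 0.
Forward elimination and back-substitution give M_0 = 0, M_1 = -11/2, M_2 = 0.
On [1, 3], s'(x) = b_1 + 2c_1·(x - 1) + 3d_1·(x - 1)² with b_1 = Δ_1 - h_1(2M_1 + M_2)/6 = 31/6, c_1 = M_1/2 = -11/4, d_1 = (M_2 - M_1)/(6h_1) = 11/24. So s'(3) = -1/3.

-0.3333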